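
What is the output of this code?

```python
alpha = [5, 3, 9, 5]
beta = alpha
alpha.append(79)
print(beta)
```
[5, 3, 9, 5, 79]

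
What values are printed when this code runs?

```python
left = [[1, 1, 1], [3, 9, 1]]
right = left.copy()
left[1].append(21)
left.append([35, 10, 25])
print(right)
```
[[1, 1, 1], [3, 9, 1, 21]]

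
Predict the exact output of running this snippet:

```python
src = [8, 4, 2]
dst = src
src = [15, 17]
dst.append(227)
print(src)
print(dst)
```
[15, 17]
[8, 4, 2, 227]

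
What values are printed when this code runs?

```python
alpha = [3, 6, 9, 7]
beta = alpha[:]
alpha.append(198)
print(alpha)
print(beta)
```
[3, 6, 9, 7, 198]
[3, 6, 9, 7]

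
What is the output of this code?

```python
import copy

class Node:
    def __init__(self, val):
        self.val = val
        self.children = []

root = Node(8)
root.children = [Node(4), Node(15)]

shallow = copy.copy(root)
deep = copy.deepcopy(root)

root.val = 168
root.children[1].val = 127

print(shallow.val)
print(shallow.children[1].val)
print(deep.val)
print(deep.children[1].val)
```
8
127
8
15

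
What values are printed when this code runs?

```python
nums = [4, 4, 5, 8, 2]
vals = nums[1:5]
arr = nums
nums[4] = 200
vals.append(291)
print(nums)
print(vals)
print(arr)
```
[4, 4, 5, 8, 200]
[4, 5, 8, 2, 291]
[4, 4, 5, 8, 200]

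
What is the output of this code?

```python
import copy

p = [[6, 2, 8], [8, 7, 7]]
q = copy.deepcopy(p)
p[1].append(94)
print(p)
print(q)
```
[[6, 2, 8], [8, 7, 7, 94]]
[[6, 2, 8], [8, 7, 7]]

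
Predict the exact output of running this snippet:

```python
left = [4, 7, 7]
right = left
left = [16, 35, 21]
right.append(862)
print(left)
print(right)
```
[16, 35, 21]
[4, 7, 7, 862]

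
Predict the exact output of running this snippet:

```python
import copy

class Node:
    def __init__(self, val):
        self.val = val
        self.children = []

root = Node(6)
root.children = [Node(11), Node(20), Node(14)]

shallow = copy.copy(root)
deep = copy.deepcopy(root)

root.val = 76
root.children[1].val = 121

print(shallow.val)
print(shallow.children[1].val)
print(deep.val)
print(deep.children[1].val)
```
6
121
6
20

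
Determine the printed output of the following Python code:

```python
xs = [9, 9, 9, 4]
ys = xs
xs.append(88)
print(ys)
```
[9, 9, 9, 4, 88]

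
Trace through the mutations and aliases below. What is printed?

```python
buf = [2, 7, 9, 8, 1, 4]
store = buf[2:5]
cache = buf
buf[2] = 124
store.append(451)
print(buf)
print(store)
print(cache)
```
[2, 7, 124, 8, 1, 4]
[9, 8, 1, 451]
[2, 7, 124, 8, 1, 4]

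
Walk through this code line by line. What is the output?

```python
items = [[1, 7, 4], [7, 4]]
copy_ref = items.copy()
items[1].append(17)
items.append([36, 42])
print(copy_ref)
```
[[1, 7, 4], [7, 4, 17]]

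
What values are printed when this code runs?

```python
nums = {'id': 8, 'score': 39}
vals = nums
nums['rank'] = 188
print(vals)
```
{'id': 8, 'score': 39, 'rank': 188}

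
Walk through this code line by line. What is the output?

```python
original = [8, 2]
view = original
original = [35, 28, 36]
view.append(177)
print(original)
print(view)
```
[35, 28, 36]
[8, 2, 177]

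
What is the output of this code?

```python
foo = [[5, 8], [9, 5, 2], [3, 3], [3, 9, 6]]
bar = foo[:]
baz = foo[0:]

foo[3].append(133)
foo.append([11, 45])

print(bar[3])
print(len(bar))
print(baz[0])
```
[3, 9, 6, 133]
4
[5, 8]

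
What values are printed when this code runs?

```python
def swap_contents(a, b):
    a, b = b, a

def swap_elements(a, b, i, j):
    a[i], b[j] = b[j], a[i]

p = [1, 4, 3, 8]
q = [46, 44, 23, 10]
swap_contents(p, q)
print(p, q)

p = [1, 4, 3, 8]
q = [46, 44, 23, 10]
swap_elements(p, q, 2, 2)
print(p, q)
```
[1, 4, 3, 8] [46, 44, 23, 10]
[1, 4, 23, 8] [46, 44, 3, 10]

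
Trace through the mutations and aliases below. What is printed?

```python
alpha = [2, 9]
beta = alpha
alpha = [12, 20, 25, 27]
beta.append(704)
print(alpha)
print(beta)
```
[12, 20, 25, 27]
[2, 9, 704]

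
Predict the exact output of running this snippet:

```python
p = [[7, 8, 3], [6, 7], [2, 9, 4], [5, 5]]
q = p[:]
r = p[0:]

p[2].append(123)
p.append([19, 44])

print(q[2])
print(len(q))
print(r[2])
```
[2, 9, 4, 123]
4
[2, 9, 4, 123]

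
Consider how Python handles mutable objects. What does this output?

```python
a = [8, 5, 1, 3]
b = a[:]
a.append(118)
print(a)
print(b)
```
[8, 5, 1, 3, 118]
[8, 5, 1, 3]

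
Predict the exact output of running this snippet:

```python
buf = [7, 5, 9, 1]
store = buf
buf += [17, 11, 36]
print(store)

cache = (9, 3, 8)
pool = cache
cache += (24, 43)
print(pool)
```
[7, 5, 9, 1, 17, 11, 36]
(9, 3, 8)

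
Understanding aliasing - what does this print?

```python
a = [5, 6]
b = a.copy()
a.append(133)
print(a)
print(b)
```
[5, 6, 133]
[5, 6]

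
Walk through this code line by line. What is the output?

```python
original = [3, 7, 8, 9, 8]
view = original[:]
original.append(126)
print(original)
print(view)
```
[3, 7, 8, 9, 8, 126]
[3, 7, 8, 9, 8]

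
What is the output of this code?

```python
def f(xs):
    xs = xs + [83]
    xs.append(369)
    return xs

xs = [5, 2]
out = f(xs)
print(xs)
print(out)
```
[5, 2]
[5, 2, 83, 369]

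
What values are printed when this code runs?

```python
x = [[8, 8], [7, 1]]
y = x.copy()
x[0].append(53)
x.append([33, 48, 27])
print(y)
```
[[8, 8, 53], [7, 1]]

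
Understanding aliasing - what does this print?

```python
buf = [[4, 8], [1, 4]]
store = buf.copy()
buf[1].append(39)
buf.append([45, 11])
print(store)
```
[[4, 8], [1, 4, 39]]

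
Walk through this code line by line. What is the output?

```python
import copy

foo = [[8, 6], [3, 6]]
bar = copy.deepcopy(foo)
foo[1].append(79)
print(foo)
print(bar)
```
[[8, 6], [3, 6, 79]]
[[8, 6], [3, 6]]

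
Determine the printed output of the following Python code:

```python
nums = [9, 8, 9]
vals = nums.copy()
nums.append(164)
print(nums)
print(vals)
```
[9, 8, 9, 164]
[9, 8, 9]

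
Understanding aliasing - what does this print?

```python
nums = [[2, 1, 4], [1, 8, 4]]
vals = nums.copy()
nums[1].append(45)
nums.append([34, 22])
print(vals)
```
[[2, 1, 4], [1, 8, 4, 45]]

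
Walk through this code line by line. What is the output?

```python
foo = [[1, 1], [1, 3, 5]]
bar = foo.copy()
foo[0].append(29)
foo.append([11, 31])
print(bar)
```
[[1, 1, 29], [1, 3, 5]]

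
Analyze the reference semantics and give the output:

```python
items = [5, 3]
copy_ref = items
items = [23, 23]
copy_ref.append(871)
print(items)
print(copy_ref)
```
[23, 23]
[5, 3, 871]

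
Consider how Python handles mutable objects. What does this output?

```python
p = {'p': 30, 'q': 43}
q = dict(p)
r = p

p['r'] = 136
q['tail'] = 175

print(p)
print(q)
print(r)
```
{'p': 30, 'q': 43, 'r': 136}
{'p': 30, 'q': 43, 'tail': 175}
{'p': 30, 'q': 43, 'r': 136}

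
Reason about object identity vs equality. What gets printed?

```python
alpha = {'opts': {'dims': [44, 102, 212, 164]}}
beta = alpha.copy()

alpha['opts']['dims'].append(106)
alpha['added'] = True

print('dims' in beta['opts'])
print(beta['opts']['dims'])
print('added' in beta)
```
True
[44, 102, 212, 164, 106]
False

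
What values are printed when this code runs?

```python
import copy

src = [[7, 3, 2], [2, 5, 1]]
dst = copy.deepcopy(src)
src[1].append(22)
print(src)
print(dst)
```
[[7, 3, 2], [2, 5, 1, 22]]
[[7, 3, 2], [2, 5, 1]]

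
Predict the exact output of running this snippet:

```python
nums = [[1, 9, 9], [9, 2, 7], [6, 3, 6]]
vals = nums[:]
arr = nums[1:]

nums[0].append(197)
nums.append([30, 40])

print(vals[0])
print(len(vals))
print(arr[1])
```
[1, 9, 9, 197]
3
[6, 3, 6]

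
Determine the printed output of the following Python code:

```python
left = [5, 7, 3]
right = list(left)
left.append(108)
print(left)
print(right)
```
[5, 7, 3, 108]
[5, 7, 3]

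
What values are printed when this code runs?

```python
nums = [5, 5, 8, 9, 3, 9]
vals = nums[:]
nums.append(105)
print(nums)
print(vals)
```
[5, 5, 8, 9, 3, 9, 105]
[5, 5, 8, 9, 3, 9]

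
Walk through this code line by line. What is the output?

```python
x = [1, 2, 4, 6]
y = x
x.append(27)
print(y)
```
[1, 2, 4, 6, 27]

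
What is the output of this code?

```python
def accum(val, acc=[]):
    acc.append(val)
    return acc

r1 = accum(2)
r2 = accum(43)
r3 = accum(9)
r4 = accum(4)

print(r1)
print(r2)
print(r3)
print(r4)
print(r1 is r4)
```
[2, 43, 9, 4]
[2, 43, 9, 4]
[2, 43, 9, 4]
[2, 43, 9, 4]
True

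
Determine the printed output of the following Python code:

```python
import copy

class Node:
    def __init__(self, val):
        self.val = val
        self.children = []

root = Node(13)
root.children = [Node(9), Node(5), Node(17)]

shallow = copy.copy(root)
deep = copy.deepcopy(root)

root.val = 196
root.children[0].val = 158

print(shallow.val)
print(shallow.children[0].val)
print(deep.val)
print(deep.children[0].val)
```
13
158
13
9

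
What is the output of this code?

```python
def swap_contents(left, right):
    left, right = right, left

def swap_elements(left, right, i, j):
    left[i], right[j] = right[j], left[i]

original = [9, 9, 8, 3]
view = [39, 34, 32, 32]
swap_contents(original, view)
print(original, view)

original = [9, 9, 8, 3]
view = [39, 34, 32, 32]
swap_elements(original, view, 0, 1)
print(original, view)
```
[9, 9, 8, 3] [39, 34, 32, 32]
[34, 9, 8, 3] [39, 9, 32, 32]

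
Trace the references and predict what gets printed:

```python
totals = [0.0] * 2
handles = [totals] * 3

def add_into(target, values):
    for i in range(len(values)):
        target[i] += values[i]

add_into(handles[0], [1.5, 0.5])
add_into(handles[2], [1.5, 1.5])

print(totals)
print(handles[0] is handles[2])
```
[3.0, 2.0]
True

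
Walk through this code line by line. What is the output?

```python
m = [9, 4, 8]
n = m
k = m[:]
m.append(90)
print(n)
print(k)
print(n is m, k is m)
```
[9, 4, 8, 90]
[9, 4, 8]
True False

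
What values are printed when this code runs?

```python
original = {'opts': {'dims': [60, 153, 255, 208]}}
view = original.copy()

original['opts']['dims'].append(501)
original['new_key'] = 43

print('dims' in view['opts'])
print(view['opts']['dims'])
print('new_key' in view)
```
True
[60, 153, 255, 208, 501]
False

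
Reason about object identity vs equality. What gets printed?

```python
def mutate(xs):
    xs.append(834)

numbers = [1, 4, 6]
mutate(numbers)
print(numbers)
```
[1, 4, 6, 834]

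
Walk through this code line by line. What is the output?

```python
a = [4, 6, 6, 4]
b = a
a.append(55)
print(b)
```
[4, 6, 6, 4, 55]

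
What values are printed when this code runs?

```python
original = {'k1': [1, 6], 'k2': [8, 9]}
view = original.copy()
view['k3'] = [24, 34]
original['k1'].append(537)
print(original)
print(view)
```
{'k1': [1, 6, 537], 'k2': [8, 9]}
{'k1': [1, 6, 537], 'k2': [8, 9], 'k3': [24, 34]}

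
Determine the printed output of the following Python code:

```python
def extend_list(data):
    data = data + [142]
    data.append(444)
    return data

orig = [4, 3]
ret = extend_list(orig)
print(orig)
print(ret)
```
[4, 3]
[4, 3, 142, 444]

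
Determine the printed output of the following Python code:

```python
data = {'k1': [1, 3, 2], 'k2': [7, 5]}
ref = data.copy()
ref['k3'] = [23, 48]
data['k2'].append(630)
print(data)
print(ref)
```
{'k1': [1, 3, 2], 'k2': [7, 5, 630]}
{'k1': [1, 3, 2], 'k2': [7, 5, 630], 'k3': [23, 48]}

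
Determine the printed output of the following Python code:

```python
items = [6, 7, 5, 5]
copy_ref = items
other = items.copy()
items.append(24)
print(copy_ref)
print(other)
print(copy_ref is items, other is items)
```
[6, 7, 5, 5, 24]
[6, 7, 5, 5]
True False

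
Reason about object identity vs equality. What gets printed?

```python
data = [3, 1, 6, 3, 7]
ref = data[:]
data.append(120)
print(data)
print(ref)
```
[3, 1, 6, 3, 7, 120]
[3, 1, 6, 3, 7]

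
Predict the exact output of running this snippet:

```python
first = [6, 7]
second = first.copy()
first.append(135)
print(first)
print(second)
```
[6, 7, 135]
[6, 7]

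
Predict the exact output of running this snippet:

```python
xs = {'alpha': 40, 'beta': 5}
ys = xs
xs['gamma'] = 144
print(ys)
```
{'alpha': 40, 'beta': 5, 'gamma': 144}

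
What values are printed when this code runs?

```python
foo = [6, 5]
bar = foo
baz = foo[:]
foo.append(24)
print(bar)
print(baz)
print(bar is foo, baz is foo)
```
[6, 5, 24]
[6, 5]
True False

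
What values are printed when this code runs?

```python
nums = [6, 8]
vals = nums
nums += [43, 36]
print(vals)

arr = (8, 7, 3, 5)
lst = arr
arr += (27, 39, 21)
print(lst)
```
[6, 8, 43, 36]
(8, 7, 3, 5)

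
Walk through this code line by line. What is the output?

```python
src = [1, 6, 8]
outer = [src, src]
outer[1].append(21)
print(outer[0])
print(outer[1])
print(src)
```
[1, 6, 8, 21]
[1, 6, 8, 21]
[1, 6, 8, 21]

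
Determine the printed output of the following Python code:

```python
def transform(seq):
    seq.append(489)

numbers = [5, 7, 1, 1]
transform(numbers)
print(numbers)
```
[5, 7, 1, 1, 489]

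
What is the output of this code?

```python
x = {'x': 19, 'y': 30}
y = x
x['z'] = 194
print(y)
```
{'x': 19, 'y': 30, 'z': 194}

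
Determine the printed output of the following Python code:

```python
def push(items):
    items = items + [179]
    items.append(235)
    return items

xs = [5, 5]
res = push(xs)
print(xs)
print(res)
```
[5, 5]
[5, 5, 179, 235]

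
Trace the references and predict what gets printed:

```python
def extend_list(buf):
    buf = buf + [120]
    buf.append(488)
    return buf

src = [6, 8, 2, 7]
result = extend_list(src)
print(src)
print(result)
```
[6, 8, 2, 7]
[6, 8, 2, 7, 120, 488]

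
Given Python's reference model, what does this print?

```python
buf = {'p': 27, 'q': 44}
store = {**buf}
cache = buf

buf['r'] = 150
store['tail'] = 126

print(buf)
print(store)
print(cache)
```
{'p': 27, 'q': 44, 'r': 150}
{'p': 27, 'q': 44, 'tail': 126}
{'p': 27, 'q': 44, 'r': 150}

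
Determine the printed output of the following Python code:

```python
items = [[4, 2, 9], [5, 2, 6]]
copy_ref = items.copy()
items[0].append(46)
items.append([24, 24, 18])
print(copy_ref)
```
[[4, 2, 9, 46], [5, 2, 6]]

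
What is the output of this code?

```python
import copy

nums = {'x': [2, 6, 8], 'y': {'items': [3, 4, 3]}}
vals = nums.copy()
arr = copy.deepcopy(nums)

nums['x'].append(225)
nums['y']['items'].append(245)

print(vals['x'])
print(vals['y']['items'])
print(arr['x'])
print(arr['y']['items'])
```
[2, 6, 8, 225]
[3, 4, 3, 245]
[2, 6, 8]
[3, 4, 3]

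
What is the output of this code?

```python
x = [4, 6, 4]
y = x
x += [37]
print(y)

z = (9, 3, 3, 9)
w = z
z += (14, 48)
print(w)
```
[4, 6, 4, 37]
(9, 3, 3, 9)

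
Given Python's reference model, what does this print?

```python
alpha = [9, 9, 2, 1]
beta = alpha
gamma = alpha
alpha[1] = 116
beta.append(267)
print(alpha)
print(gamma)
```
[9, 116, 2, 1, 267]
[9, 116, 2, 1, 267]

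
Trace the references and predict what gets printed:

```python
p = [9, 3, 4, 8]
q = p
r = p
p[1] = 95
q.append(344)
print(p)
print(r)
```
[9, 95, 4, 8, 344]
[9, 95, 4, 8, 344]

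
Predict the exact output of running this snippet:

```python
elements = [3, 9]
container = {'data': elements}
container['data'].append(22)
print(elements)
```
[3, 9, 22]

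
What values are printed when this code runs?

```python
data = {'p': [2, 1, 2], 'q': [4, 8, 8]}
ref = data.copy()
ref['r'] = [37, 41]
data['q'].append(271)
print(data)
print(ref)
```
{'p': [2, 1, 2], 'q': [4, 8, 8, 271]}
{'p': [2, 1, 2], 'q': [4, 8, 8, 271], 'r': [37, 41]}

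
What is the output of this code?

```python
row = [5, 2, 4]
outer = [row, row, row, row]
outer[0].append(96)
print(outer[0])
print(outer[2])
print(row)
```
[5, 2, 4, 96]
[5, 2, 4, 96]
[5, 2, 4, 96]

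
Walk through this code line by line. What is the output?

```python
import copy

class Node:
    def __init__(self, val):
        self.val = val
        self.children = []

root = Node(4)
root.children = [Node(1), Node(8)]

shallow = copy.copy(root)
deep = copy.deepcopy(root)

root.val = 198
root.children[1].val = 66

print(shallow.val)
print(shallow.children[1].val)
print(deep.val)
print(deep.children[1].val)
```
4
66
4
8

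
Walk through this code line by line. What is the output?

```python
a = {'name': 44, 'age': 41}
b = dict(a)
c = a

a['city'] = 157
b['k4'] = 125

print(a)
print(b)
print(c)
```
{'name': 44, 'age': 41, 'city': 157}
{'name': 44, 'age': 41, 'k4': 125}
{'name': 44, 'age': 41, 'city': 157}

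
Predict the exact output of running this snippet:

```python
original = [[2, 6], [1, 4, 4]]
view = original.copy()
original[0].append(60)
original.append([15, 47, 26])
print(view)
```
[[2, 6, 60], [1, 4, 4]]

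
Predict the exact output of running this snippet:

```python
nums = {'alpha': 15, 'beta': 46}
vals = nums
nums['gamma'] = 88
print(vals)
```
{'alpha': 15, 'beta': 46, 'gamma': 88}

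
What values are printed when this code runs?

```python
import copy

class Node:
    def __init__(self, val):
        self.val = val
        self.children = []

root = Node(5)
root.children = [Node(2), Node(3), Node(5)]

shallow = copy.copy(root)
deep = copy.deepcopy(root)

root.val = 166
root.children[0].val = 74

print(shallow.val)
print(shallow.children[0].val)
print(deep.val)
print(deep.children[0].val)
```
5
74
5
2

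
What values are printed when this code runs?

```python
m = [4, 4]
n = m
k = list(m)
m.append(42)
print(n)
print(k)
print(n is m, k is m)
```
[4, 4, 42]
[4, 4]
True False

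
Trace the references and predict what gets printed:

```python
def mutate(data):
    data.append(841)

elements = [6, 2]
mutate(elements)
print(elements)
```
[6, 2, 841]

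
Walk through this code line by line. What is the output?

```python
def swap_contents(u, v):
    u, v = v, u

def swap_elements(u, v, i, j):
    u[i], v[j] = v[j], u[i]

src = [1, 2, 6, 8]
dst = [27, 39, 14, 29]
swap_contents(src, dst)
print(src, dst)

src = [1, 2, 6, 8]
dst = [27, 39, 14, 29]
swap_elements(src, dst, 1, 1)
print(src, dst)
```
[1, 2, 6, 8] [27, 39, 14, 29]
[1, 39, 6, 8] [27, 2, 14, 29]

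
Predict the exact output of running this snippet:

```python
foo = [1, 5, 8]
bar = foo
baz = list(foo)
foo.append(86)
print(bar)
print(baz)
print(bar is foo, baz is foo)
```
[1, 5, 8, 86]
[1, 5, 8]
True False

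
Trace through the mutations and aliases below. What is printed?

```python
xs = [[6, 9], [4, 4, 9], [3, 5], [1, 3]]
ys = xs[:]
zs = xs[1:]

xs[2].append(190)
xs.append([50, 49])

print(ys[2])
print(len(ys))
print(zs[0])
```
[3, 5, 190]
4
[4, 4, 9]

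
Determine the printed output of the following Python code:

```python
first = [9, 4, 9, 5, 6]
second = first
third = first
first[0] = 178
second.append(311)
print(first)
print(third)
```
[178, 4, 9, 5, 6, 311]
[178, 4, 9, 5, 6, 311]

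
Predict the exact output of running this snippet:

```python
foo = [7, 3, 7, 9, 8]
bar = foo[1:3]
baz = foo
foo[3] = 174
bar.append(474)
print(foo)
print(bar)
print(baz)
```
[7, 3, 7, 174, 8]
[3, 7, 474]
[7, 3, 7, 174, 8]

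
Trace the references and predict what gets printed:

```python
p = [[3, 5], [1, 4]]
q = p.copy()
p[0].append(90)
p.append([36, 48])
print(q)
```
[[3, 5, 90], [1, 4]]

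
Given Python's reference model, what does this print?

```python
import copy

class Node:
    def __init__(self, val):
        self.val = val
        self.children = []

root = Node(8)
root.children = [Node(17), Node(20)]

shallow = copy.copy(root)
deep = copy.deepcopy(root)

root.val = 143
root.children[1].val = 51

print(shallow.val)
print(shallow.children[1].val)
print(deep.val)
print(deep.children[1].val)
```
8
51
8
20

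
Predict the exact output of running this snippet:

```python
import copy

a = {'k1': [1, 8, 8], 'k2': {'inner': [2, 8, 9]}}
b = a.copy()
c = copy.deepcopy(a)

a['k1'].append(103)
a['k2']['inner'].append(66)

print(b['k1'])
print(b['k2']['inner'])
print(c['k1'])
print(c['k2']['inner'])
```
[1, 8, 8, 103]
[2, 8, 9, 66]
[1, 8, 8]
[2, 8, 9]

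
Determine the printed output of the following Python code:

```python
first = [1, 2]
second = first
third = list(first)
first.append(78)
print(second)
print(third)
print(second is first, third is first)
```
[1, 2, 78]
[1, 2]
True False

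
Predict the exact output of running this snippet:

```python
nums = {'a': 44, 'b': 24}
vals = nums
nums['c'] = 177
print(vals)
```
{'a': 44, 'b': 24, 'c': 177}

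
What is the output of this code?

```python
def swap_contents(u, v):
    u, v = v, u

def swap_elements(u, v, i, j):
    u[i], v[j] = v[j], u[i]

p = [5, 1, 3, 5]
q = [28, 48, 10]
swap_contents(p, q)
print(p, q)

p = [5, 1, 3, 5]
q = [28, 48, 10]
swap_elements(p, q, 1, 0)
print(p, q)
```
[5, 1, 3, 5] [28, 48, 10]
[5, 28, 3, 5] [1, 48, 10]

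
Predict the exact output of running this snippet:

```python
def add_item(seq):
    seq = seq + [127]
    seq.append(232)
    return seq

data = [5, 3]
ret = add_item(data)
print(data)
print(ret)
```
[5, 3]
[5, 3, 127, 232]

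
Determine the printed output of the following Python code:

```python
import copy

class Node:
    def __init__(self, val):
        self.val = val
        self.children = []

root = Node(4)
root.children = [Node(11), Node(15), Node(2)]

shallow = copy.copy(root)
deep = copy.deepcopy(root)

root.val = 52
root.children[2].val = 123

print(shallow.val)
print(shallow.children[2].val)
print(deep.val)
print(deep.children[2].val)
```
4
123
4
2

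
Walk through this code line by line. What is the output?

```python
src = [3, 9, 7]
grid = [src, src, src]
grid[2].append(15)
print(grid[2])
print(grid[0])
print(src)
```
[3, 9, 7, 15]
[3, 9, 7, 15]
[3, 9, 7, 15]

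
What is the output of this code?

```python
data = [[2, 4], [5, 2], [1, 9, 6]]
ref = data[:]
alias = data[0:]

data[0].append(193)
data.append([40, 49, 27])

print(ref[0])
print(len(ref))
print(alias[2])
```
[2, 4, 193]
3
[1, 9, 6]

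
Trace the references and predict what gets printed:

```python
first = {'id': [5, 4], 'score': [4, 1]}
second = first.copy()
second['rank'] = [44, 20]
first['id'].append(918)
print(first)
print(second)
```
{'id': [5, 4, 918], 'score': [4, 1]}
{'id': [5, 4, 918], 'score': [4, 1], 'rank': [44, 20]}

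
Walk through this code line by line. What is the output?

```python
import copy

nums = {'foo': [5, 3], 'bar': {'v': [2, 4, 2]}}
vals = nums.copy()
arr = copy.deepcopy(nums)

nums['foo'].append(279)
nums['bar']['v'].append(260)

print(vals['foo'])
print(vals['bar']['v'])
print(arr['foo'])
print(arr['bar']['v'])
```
[5, 3, 279]
[2, 4, 2, 260]
[5, 3]
[2, 4, 2]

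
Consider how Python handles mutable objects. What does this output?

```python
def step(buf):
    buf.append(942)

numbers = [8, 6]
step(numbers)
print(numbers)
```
[8, 6, 942]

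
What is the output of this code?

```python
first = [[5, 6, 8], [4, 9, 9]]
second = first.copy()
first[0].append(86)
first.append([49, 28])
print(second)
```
[[5, 6, 8, 86], [4, 9, 9]]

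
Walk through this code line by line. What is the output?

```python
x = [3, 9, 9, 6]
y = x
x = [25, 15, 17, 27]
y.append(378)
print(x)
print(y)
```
[25, 15, 17, 27]
[3, 9, 9, 6, 378]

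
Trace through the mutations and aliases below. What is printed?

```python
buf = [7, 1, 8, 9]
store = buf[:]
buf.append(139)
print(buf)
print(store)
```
[7, 1, 8, 9, 139]
[7, 1, 8, 9]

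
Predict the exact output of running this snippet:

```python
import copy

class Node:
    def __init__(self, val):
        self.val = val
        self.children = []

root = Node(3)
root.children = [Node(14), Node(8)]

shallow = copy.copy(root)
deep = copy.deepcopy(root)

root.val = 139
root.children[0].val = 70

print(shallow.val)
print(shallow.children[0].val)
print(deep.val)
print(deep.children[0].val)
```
3
70
3
14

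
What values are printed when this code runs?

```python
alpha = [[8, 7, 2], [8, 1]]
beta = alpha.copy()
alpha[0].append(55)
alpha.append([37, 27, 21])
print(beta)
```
[[8, 7, 2, 55], [8, 1]]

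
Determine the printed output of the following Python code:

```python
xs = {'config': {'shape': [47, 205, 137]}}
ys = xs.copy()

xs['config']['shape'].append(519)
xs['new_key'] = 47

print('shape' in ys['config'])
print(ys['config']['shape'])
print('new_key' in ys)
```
True
[47, 205, 137, 519]
False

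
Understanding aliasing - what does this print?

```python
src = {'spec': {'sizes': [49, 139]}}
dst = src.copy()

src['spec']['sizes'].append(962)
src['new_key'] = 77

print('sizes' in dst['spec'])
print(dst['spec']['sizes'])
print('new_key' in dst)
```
True
[49, 139, 962]
False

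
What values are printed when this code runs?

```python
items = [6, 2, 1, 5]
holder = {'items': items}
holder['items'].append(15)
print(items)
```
[6, 2, 1, 5, 15]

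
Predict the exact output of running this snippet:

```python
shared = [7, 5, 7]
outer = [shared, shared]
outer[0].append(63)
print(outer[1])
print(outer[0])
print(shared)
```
[7, 5, 7, 63]
[7, 5, 7, 63]
[7, 5, 7, 63]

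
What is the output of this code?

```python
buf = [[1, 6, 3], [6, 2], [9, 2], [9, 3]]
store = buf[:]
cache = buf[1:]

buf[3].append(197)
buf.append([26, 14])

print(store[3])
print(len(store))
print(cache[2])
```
[9, 3, 197]
4
[9, 3, 197]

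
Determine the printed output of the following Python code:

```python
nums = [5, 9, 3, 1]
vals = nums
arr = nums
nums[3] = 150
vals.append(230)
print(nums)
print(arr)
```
[5, 9, 3, 150, 230]
[5, 9, 3, 150, 230]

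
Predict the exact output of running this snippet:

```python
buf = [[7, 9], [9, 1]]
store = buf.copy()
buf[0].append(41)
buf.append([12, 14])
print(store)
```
[[7, 9, 41], [9, 1]]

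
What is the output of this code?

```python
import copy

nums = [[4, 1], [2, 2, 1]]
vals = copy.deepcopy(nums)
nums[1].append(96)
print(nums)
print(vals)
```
[[4, 1], [2, 2, 1, 96]]
[[4, 1], [2, 2, 1]]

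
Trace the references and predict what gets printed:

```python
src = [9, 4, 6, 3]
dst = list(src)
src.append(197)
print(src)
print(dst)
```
[9, 4, 6, 3, 197]
[9, 4, 6, 3]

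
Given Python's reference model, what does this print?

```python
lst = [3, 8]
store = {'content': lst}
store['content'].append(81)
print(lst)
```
[3, 8, 81]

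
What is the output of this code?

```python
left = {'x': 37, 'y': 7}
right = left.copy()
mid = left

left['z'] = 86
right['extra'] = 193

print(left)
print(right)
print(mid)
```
{'x': 37, 'y': 7, 'z': 86}
{'x': 37, 'y': 7, 'extra': 193}
{'x': 37, 'y': 7, 'z': 86}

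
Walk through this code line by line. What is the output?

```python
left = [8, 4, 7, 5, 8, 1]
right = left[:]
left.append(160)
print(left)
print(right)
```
[8, 4, 7, 5, 8, 1, 160]
[8, 4, 7, 5, 8, 1]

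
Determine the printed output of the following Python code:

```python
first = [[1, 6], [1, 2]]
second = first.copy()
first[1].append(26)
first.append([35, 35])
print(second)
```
[[1, 6], [1, 2, 26]]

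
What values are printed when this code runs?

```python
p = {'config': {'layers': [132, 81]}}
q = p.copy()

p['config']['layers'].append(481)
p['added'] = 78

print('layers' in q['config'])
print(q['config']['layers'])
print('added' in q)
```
True
[132, 81, 481]
False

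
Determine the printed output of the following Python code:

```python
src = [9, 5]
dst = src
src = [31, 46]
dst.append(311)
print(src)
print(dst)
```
[31, 46]
[9, 5, 311]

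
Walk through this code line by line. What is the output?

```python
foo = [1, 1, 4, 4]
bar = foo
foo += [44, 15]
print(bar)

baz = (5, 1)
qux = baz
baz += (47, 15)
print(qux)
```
[1, 1, 4, 4, 44, 15]
(5, 1)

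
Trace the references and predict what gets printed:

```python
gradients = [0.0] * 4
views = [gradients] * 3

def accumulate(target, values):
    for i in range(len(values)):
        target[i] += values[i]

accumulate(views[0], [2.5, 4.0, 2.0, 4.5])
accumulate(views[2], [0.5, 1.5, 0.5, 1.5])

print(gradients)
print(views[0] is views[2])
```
[3.0, 5.5, 2.5, 6.0]
True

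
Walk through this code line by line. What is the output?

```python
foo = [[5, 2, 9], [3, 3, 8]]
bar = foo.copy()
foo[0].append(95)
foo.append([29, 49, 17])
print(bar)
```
[[5, 2, 9, 95], [3, 3, 8]]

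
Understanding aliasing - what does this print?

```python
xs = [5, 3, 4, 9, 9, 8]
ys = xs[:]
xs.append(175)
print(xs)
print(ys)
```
[5, 3, 4, 9, 9, 8, 175]
[5, 3, 4, 9, 9, 8]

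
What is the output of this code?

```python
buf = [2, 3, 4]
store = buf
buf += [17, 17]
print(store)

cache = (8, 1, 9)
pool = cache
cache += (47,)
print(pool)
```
[2, 3, 4, 17, 17]
(8, 1, 9)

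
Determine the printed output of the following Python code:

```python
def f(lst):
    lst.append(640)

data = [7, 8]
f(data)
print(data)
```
[7, 8, 640]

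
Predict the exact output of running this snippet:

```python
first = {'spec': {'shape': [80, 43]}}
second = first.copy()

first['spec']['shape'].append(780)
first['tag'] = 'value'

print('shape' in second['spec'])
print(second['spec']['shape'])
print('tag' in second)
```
True
[80, 43, 780]
False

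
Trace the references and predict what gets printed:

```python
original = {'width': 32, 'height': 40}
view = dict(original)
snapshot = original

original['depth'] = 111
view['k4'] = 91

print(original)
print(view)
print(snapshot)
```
{'width': 32, 'height': 40, 'depth': 111}
{'width': 32, 'height': 40, 'k4': 91}
{'width': 32, 'height': 40, 'depth': 111}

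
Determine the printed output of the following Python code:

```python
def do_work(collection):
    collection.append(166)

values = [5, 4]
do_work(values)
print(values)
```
[5, 4, 166]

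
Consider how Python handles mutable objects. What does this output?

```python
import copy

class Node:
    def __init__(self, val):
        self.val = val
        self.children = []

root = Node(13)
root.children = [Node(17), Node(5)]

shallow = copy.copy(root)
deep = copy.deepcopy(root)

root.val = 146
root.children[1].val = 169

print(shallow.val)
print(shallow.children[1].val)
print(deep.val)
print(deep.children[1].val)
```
13
169
13
5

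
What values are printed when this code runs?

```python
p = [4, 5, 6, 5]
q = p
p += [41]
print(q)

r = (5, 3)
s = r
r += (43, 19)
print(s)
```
[4, 5, 6, 5, 41]
(5, 3)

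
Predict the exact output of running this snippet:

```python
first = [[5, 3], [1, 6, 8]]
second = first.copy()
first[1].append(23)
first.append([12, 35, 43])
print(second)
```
[[5, 3], [1, 6, 8, 23]]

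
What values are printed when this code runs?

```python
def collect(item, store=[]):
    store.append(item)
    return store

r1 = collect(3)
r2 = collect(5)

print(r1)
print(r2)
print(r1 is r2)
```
[3, 5]
[3, 5]
True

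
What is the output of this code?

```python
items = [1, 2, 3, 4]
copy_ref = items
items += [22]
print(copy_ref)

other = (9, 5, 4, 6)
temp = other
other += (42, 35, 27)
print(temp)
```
[1, 2, 3, 4, 22]
(9, 5, 4, 6)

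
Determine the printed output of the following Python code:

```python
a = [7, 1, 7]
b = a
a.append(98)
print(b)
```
[7, 1, 7, 98]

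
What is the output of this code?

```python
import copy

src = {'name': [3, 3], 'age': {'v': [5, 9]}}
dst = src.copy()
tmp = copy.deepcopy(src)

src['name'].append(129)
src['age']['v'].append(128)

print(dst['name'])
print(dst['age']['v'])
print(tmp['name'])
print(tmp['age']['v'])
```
[3, 3, 129]
[5, 9, 128]
[3, 3]
[5, 9]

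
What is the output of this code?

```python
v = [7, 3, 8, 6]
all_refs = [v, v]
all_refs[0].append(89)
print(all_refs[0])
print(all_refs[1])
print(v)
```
[7, 3, 8, 6, 89]
[7, 3, 8, 6, 89]
[7, 3, 8, 6, 89]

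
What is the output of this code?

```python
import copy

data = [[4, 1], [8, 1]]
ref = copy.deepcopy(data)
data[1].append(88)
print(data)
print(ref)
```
[[4, 1], [8, 1, 88]]
[[4, 1], [8, 1]]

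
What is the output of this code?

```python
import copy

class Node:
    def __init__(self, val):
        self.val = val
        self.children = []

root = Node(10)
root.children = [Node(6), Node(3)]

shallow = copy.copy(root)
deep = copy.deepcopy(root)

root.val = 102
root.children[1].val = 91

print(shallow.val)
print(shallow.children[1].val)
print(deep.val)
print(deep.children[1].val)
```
10
91
10
3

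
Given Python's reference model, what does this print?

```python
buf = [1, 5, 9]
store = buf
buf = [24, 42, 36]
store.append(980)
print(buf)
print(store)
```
[24, 42, 36]
[1, 5, 9, 980]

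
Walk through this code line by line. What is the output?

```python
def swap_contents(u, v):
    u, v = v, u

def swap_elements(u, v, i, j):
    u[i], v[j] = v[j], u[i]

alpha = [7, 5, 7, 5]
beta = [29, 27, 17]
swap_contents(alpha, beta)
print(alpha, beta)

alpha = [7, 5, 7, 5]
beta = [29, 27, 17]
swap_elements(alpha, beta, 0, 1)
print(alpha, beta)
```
[7, 5, 7, 5] [29, 27, 17]
[27, 5, 7, 5] [29, 7, 17]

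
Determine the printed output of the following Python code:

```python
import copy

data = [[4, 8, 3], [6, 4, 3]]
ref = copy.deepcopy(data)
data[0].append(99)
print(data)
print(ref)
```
[[4, 8, 3, 99], [6, 4, 3]]
[[4, 8, 3], [6, 4, 3]]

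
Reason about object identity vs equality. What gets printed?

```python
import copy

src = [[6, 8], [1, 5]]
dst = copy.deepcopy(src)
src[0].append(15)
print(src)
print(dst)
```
[[6, 8, 15], [1, 5]]
[[6, 8], [1, 5]]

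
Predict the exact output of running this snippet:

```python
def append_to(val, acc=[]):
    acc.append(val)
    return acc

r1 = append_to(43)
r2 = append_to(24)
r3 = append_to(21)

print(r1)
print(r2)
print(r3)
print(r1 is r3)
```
[43, 24, 21]
[43, 24, 21]
[43, 24, 21]
True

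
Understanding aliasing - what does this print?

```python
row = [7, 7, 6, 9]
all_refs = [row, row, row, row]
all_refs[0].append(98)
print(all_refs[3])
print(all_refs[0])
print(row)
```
[7, 7, 6, 9, 98]
[7, 7, 6, 9, 98]
[7, 7, 6, 9, 98]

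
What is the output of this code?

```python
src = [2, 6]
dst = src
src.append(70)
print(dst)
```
[2, 6, 70]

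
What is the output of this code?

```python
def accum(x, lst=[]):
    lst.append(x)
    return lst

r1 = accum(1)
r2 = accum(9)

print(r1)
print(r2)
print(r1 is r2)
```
[1, 9]
[1, 9]
True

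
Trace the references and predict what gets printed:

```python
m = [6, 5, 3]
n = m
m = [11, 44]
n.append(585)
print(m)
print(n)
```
[11, 44]
[6, 5, 3, 585]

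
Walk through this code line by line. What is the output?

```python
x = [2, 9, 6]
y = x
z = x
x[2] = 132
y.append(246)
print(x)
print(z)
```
[2, 9, 132, 246]
[2, 9, 132, 246]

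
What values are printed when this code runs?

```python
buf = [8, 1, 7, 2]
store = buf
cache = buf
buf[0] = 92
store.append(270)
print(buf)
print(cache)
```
[92, 1, 7, 2, 270]
[92, 1, 7, 2, 270]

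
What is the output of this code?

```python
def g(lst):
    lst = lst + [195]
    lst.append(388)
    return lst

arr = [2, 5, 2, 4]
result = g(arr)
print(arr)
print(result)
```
[2, 5, 2, 4]
[2, 5, 2, 4, 195, 388]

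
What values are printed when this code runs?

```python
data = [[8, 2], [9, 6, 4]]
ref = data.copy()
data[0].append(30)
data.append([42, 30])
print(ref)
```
[[8, 2, 30], [9, 6, 4]]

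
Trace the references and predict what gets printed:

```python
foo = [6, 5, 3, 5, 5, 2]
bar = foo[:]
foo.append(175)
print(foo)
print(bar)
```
[6, 5, 3, 5, 5, 2, 175]
[6, 5, 3, 5, 5, 2]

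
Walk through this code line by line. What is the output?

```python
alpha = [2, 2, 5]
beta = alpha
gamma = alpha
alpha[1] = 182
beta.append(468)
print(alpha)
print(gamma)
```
[2, 182, 5, 468]
[2, 182, 5, 468]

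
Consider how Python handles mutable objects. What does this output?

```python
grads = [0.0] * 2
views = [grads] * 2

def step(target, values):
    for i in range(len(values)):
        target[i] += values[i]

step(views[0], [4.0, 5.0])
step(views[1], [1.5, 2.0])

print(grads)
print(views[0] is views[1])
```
[5.5, 7.0]
True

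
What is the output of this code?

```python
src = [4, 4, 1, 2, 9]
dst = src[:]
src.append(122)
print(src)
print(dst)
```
[4, 4, 1, 2, 9, 122]
[4, 4, 1, 2, 9]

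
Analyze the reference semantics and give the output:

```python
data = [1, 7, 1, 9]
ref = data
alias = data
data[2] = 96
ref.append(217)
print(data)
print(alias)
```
[1, 7, 96, 9, 217]
[1, 7, 96, 9, 217]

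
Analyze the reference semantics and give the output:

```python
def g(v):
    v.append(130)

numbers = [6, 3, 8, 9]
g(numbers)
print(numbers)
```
[6, 3, 8, 9, 130]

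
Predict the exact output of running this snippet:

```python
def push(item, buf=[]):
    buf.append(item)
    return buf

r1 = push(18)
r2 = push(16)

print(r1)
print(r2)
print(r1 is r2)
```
[18, 16]
[18, 16]
True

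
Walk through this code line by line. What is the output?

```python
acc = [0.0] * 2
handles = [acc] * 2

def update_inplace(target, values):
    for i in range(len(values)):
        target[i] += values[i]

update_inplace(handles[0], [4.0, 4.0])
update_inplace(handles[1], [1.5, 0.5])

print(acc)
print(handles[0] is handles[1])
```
[5.5, 4.5]
True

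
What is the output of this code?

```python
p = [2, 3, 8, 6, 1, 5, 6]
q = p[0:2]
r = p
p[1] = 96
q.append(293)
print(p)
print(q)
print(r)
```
[2, 96, 8, 6, 1, 5, 6]
[2, 3, 293]
[2, 96, 8, 6, 1, 5, 6]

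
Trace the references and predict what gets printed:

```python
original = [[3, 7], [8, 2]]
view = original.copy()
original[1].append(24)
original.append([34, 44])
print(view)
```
[[3, 7], [8, 2, 24]]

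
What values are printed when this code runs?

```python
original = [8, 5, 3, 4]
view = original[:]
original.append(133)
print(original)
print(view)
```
[8, 5, 3, 4, 133]
[8, 5, 3, 4]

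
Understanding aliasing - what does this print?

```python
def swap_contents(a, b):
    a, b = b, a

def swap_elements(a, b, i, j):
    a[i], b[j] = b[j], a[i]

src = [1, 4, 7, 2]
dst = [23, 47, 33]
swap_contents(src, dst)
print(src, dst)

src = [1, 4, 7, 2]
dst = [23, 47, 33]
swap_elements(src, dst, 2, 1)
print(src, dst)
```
[1, 4, 7, 2] [23, 47, 33]
[1, 4, 47, 2] [23, 7, 33]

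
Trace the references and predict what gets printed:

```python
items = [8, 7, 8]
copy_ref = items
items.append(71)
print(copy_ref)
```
[8, 7, 8, 71]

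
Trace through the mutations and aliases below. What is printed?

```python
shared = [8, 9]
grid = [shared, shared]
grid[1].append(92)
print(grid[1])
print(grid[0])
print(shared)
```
[8, 9, 92]
[8, 9, 92]
[8, 9, 92]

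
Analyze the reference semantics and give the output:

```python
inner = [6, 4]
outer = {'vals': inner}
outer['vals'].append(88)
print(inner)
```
[6, 4, 88]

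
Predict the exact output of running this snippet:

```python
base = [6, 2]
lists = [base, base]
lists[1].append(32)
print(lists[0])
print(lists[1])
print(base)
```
[6, 2, 32]
[6, 2, 32]
[6, 2, 32]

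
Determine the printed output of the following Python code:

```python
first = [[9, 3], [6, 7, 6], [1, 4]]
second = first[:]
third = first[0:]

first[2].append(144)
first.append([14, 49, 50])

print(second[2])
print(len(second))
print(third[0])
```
[1, 4, 144]
3
[9, 3]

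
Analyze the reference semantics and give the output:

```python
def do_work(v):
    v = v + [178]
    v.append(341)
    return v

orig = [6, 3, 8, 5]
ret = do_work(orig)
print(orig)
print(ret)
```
[6, 3, 8, 5]
[6, 3, 8, 5, 178, 341]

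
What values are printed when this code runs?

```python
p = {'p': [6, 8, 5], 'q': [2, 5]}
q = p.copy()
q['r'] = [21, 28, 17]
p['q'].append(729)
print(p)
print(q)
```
{'p': [6, 8, 5], 'q': [2, 5, 729]}
{'p': [6, 8, 5], 'q': [2, 5, 729], 'r': [21, 28, 17]}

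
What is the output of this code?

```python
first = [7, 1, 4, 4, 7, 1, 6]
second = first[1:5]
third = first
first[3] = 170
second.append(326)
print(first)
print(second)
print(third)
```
[7, 1, 4, 170, 7, 1, 6]
[1, 4, 4, 7, 326]
[7, 1, 4, 170, 7, 1, 6]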